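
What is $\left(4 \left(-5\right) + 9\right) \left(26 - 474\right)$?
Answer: $4928$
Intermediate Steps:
$\left(4 \left(-5\right) + 9\right) \left(26 - 474\right) = \left(-20 + 9\right) \left(-448\right) = \left(-11\right) \left(-448\right) = 4928$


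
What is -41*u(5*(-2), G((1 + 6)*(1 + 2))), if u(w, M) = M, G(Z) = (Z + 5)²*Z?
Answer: -582036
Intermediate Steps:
G(Z) = Z*(5 + Z)² (G(Z) = (5 + Z)²*Z = Z*(5 + Z)²)
-41*u(5*(-2), G((1 + 6)*(1 + 2))) = -41*(1 + 6)*(1 + 2)*(5 + (1 + 6)*(1 + 2))² = -41*7*3*(5 + 7*3)² = -861*(5 + 21)² = -861*26² = -861*676 = -41*14196 = -582036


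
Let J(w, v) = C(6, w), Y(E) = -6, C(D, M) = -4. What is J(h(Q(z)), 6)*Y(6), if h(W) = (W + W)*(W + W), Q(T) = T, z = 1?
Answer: 24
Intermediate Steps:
h(W) = 4*W² (h(W) = (2*W)*(2*W) = 4*W²)
J(w, v) = -4
J(h(Q(z)), 6)*Y(6) = -4*(-6) = 24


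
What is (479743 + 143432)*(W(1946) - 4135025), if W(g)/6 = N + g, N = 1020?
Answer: -2565754182075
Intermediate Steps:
W(g) = 6120 + 6*g (W(g) = 6*(1020 + g) = 6120 + 6*g)
(479743 + 143432)*(W(1946) - 4135025) = (479743 + 143432)*((6120 + 6*1946) - 4135025) = 623175*((6120 + 11676) - 4135025) = 623175*(17796 - 4135025) = 623175*(-4117229) = -2565754182075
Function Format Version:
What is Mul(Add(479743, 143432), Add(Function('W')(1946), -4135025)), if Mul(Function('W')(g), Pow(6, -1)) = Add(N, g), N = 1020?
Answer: -2565754182075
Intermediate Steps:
Function('W')(g) = Add(6120, Mul(6, g)) (Function('W')(g) = Mul(6, Add(1020, g)) = Add(6120, Mul(6, g)))
Mul(Add(479743, 143432), Add(Function('W')(1946), -4135025)) = Mul(Add(479743, 143432), Add(Add(6120, Mul(6, 1946)), -4135025)) = Mul(623175, Add(Add(6120, 11676), -4135025)) = Mul(623175, Add(17796, -4135025)) = Mul(623175, -4117229) = -2565754182075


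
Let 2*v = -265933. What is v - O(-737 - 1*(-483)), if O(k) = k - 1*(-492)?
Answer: -266409/2 ≈ -1.3320e+5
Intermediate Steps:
v = -265933/2 (v = (½)*(-265933) = -265933/2 ≈ -1.3297e+5)
O(k) = 492 + k (O(k) = k + 492 = 492 + k)
v - O(-737 - 1*(-483)) = -265933/2 - (492 + (-737 - 1*(-483))) = -265933/2 - (492 + (-737 + 483)) = -265933/2 - (492 - 254) = -265933/2 - 1*238 = -265933/2 - 238 = -266409/2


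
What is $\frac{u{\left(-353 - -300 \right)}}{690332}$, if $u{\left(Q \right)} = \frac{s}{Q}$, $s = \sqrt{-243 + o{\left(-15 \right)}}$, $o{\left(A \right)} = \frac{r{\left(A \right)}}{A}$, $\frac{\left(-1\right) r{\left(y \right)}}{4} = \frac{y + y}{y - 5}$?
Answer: $- \frac{i \sqrt{6065}}{182937980} \approx - 4.2571 \cdot 10^{-7} i$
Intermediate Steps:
$r{\left(y \right)} = - \frac{8 y}{-5 + y}$ ($r{\left(y \right)} = - 4 \frac{y + y}{y - 5} = - 4 \frac{2 y}{-5 + y} = - \frac{8 y}{-5 + y}$)
$o{\left(A \right)} = - \frac{8}{-5 + A}$ ($o{\left(A \right)} = \frac{\left(-8\right) A \frac{1}{-5 + A}}{A} = - \frac{8}{-5 + A}$)
$s = \frac{i \sqrt{6065}}{5}$ ($s = \sqrt{-243 - \frac{8}{-5 - 15}} = \sqrt{-243 - \frac{8}{-20}} = \sqrt{-243 - - \frac{2}{5}} = \sqrt{-243 + \frac{2}{5}} = \sqrt{- \frac{1213}{5}} = \frac{i \sqrt{6065}}{5} \approx 15.576 i$)
$u{\left(Q \right)} = \frac{i \sqrt{6065}}{5 Q}$ ($u{\left(Q \right)} = \frac{\frac{1}{5} i \sqrt{6065}}{Q} = \frac{i \sqrt{6065}}{5 Q}$)
$\frac{u{\left(-353 - -300 \right)}}{690332} = \frac{\frac{1}{5} i \sqrt{6065} \frac{1}{-353 - -300}}{690332} = \frac{i \sqrt{6065}}{5 \left(-353 + 300\right)} \frac{1}{690332} = \frac{i \sqrt{6065}}{5 \left(-53\right)} \frac{1}{690332} = \frac{1}{5} i \sqrt{6065} \left(- \frac{1}{53}\right) \frac{1}{690332} = - \frac{i \sqrt{6065}}{265} \cdot \frac{1}{690332} = - \frac{i \sqrt{6065}}{182937980}$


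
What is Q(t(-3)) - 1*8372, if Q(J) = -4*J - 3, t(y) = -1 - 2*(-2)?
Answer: -8387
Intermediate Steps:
t(y) = 3 (t(y) = -1 + 4 = 3)
Q(J) = -3 - 4*J
Q(t(-3)) - 1*8372 = (-3 - 4*3) - 1*8372 = (-3 - 12) - 8372 = -15 - 8372 = -8387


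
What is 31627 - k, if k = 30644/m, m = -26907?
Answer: 851018333/26907 ≈ 31628.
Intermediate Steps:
k = -30644/26907 (k = 30644/(-26907) = 30644*(-1/26907) = -30644/26907 ≈ -1.1389)
31627 - k = 31627 - 1*(-30644/26907) = 31627 + 30644/26907 = 851018333/26907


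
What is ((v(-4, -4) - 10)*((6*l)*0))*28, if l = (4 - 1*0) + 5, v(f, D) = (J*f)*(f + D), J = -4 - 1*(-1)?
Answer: 0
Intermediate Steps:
J = -3 (J = -4 + 1 = -3)
v(f, D) = -3*f*(D + f) (v(f, D) = (-3*f)*(f + D) = (-3*f)*(D + f) = -3*f*(D + f))
l = 9 (l = (4 + 0) + 5 = 4 + 5 = 9)
((v(-4, -4) - 10)*((6*l)*0))*28 = ((-3*(-4)*(-4 - 4) - 10)*((6*9)*0))*28 = ((-3*(-4)*(-8) - 10)*(54*0))*28 = ((-96 - 10)*0)*28 = -106*0*28 = 0*28 = 0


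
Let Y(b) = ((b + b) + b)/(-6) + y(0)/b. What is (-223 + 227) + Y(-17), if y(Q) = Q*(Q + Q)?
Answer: 25/2 ≈ 12.500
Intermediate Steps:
y(Q) = 2*Q² (y(Q) = Q*(2*Q) = 2*Q²)
Y(b) = -b/2 (Y(b) = ((b + b) + b)/(-6) + (2*0²)/b = (2*b + b)*(-⅙) + (2*0)/b = (3*b)*(-⅙) + 0/b = -b/2 + 0 = -b/2)
(-223 + 227) + Y(-17) = (-223 + 227) - ½*(-17) = 4 + 17/2 = 25/2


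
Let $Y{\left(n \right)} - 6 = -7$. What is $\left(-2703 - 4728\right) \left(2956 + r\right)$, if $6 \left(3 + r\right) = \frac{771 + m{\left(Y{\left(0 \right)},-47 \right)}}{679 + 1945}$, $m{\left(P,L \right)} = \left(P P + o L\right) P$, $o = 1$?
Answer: $- \frac{115162786973}{5248} \approx -2.1944 \cdot 10^{7}$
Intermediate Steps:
$Y{\left(n \right)} = -1$ ($Y{\left(n \right)} = 6 - 7 = -1$)
$m{\left(P,L \right)} = P \left(L + P^{2}\right)$ ($m{\left(P,L \right)} = \left(P P + 1 L\right) P = \left(P^{2} + L\right) P = \left(L + P^{2}\right) P = P \left(L + P^{2}\right)$)
$r = - \frac{46415}{15744}$ ($r = -3 + \frac{\left(771 - \left(-47 + \left(-1\right)^{2}\right)\right) \frac{1}{679 + 1945}}{6} = -3 + \frac{\left(771 - \left(-47 + 1\right)\right) \frac{1}{2624}}{6} = -3 + \frac{\left(771 - -46\right) \frac{1}{2624}}{6} = -3 + \frac{\left(771 + 46\right) \frac{1}{2624}}{6} = -3 + \frac{817 \cdot \frac{1}{2624}}{6} = -3 + \frac{1}{6} \cdot \frac{817}{2624} = -3 + \frac{817}{15744} = - \frac{46415}{15744} \approx -2.9481$)
$\left(-2703 - 4728\right) \left(2956 + r\right) = \left(-2703 - 4728\right) \left(2956 - \frac{46415}{15744}\right) = \left(-7431\right) \frac{46492849}{15744} = - \frac{115162786973}{5248}$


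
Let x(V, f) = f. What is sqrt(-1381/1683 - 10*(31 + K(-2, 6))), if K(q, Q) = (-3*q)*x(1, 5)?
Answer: I*sqrt(192238057)/561 ≈ 24.715*I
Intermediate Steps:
K(q, Q) = -15*q (K(q, Q) = -3*q*5 = -15*q)
sqrt(-1381/1683 - 10*(31 + K(-2, 6))) = sqrt(-1381/1683 - 10*(31 - 15*(-2))) = sqrt(-1381*1/1683 - 10*(31 + 30)) = sqrt(-1381/1683 - 10*61) = sqrt(-1381/1683 - 610) = sqrt(-1028011/1683) = I*sqrt(192238057)/561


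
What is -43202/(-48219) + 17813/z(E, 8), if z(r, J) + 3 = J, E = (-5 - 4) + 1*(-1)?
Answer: 859141057/241095 ≈ 3563.5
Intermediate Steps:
E = -10 (E = -9 - 1 = -10)
z(r, J) = -3 + J
-43202/(-48219) + 17813/z(E, 8) = -43202/(-48219) + 17813/(-3 + 8) = -43202*(-1/48219) + 17813/5 = 43202/48219 + 17813*(1/5) = 43202/48219 + 17813/5 = 859141057/241095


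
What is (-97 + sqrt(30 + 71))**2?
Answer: (97 - sqrt(101))**2 ≈ 7560.3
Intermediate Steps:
(-97 + sqrt(30 + 71))**2 = (-97 + sqrt(101))**2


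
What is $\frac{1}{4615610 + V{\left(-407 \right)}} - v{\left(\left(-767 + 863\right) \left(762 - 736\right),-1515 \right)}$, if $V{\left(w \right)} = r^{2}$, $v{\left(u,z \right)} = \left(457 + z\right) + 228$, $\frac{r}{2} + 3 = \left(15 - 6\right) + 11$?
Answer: $\frac{3831915781}{4616766} \approx 830.0$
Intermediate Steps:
$r = 34$ ($r = -6 + 2 \left(\left(15 - 6\right) + 11\right) = -6 + 2 \left(9 + 11\right) = -6 + 2 \cdot 20 = -6 + 40 = 34$)
$v{\left(u,z \right)} = 685 + z$
$V{\left(w \right)} = 1156$ ($V{\left(w \right)} = 34^{2} = 1156$)
$\frac{1}{4615610 + V{\left(-407 \right)}} - v{\left(\left(-767 + 863\right) \left(762 - 736\right),-1515 \right)} = \frac{1}{4615610 + 1156} - \left(685 - 1515\right) = \frac{1}{4616766} - -830 = \frac{1}{4616766} + 830 = \frac{3831915781}{4616766}$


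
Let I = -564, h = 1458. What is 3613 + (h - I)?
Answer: 5635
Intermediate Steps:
3613 + (h - I) = 3613 + (1458 - 1*(-564)) = 3613 + (1458 + 564) = 3613 + 2022 = 5635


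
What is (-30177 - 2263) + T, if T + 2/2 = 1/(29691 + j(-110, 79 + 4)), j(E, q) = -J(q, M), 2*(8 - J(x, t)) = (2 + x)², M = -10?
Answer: -2160278629/66591 ≈ -32441.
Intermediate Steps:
J(x, t) = 8 - (2 + x)²/2
j(E, q) = -8 + (2 + q)²/2 (j(E, q) = -(8 - (2 + q)²/2) = -8 + (2 + q)²/2)
T = -66589/66591 (T = -1 + 1/(29691 + (-8 + (2 + (79 + 4))²/2)) = -1 + 1/(29691 + (-8 + (2 + 83)²/2)) = -1 + 1/(29691 + (-8 + (½)*85²)) = -1 + 1/(29691 + (-8 + (½)*7225)) = -1 + 1/(29691 + (-8 + 7225/2)) = -1 + 1/(29691 + 7209/2) = -1 + 1/(66591/2) = -1 + 2/66591 = -66589/66591 ≈ -0.99997)
(-30177 - 2263) + T = (-30177 - 2263) - 66589/66591 = -32440 - 66589/66591 = -2160278629/66591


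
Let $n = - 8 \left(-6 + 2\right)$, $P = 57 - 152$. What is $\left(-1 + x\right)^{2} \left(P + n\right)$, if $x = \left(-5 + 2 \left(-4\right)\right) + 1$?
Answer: $-10647$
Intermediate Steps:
$P = -95$ ($P = 57 - 152 = -95$)
$x = -12$ ($x = \left(-5 - 8\right) + 1 = -13 + 1 = -12$)
$n = 32$ ($n = \left(-8\right) \left(-4\right) = 32$)
$\left(-1 + x\right)^{2} \left(P + n\right) = \left(-1 - 12\right)^{2} \left(-95 + 32\right) = \left(-13\right)^{2} \left(-63\right) = 169 \left(-63\right) = -10647$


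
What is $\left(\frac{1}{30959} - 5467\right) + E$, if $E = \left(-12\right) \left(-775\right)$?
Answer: $\frac{118665848}{30959} \approx 3833.0$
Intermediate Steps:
$E = 9300$
$\left(\frac{1}{30959} - 5467\right) + E = \left(\frac{1}{30959} - 5467\right) + 9300 = - \frac{169252852}{30959} + 9300 = \frac{118665848}{30959}$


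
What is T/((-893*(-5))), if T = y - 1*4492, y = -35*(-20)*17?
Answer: 7408/4465 ≈ 1.6591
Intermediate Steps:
y = 11900 (y = 700*17 = 11900)
T = 7408 (T = 11900 - 1*4492 = 11900 - 4492 = 7408)
T/((-893*(-5))) = 7408/((-893*(-5))) = 7408/4465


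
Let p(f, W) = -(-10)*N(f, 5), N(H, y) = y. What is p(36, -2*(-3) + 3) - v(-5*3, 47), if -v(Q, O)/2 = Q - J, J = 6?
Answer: 8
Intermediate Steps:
v(Q, O) = 12 - 2*Q (v(Q, O) = -2*(Q - 1*6) = -2*(Q - 6) = -2*(-6 + Q) = 12 - 2*Q)
p(f, W) = 50 (p(f, W) = -(-10)*5 = -1*(-50) = 50)
p(36, -2*(-3) + 3) - v(-5*3, 47) = 50 - (12 - (-10)*3) = 50 - (12 - 2*(-15)) = 50 - (12 + 30) = 50 - 1*42 = 50 - 42 = 8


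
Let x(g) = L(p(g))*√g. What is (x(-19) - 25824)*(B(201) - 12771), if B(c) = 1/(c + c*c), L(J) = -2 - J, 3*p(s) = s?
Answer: 2231745118864/6767 - 6740865833*I*√19/121806 ≈ 3.298e+8 - 2.4123e+5*I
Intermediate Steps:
p(s) = s/3
x(g) = √g*(-2 - g/3) (x(g) = (-2 - g/3)*√g = √g*(-2 - g/3))
B(c) = 1/(c + c²)
(x(-19) - 25824)*(B(201) - 12771) = (√(-19)*(-6 - 1*(-19))/3 - 25824)*(1/(201*(1 + 201)) - 12771) = ((I*√19)*(-6 + 19)/3 - 25824)*((1/201)/202 - 12771) = ((⅓)*(I*√19)*13 - 25824)*((1/201)*(1/202) - 12771) = (13*I*√19/3 - 25824)*(1/40602 - 12771) = (-25824 + 13*I*√19/3)*(-518528141/40602) = 2231745118864/6767 - 6740865833*I*√19/121806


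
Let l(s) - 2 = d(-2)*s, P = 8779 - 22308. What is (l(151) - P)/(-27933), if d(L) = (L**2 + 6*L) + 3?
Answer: -12776/27933 ≈ -0.45738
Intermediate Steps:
d(L) = 3 + L**2 + 6*L
P = -13529
l(s) = 2 - 5*s (l(s) = 2 + (3 + (-2)**2 + 6*(-2))*s = 2 + (3 + 4 - 12)*s = 2 - 5*s)
(l(151) - P)/(-27933) = ((2 - 5*151) - 1*(-13529))/(-27933) = ((2 - 755) + 13529)*(-1/27933) = (-753 + 13529)*(-1/27933) = 12776*(-1/27933) = -12776/27933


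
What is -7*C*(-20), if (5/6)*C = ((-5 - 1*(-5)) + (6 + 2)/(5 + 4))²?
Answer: 3584/27 ≈ 132.74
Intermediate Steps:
C = 128/135 (C = 6*((-5 - 1*(-5)) + (6 + 2)/(5 + 4))²/5 = 6*((-5 + 5) + 8/9)²/5 = 6*(0 + 8*(⅑))²/5 = 6*(0 + 8/9)²/5 = 6*(8/9)²/5 = (6/5)*(64/81) = 128/135 ≈ 0.94815)
-7*C*(-20) = -7*128/135*(-20) = -896/135*(-20) = 3584/27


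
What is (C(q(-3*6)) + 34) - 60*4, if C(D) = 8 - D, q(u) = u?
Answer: -180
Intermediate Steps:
(C(q(-3*6)) + 34) - 60*4 = ((8 - (-3)*6) + 34) - 60*4 = ((8 - 1*(-18)) + 34) - 240 = ((8 + 18) + 34) - 240 = (26 + 34) - 240 = 60 - 240 = -180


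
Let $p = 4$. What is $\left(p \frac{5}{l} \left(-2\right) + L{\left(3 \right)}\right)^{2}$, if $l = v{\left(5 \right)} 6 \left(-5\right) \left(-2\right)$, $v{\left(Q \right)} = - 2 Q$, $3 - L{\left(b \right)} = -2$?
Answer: $\frac{5776}{225} \approx 25.671$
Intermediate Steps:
$L{\left(b \right)} = 5$ ($L{\left(b \right)} = 3 - -2 = 3 + 2 = 5$)
$l = -600$ ($l = \left(-2\right) 5 \cdot 6 \left(-5\right) \left(-2\right) = - 10 \left(\left(-30\right) \left(-2\right)\right) = \left(-10\right) 60 = -600$)
$\left(p \frac{5}{l} \left(-2\right) + L{\left(3 \right)}\right)^{2} = \left(4 \frac{5}{-600} \left(-2\right) + 5\right)^{2} = \left(4 \cdot 5 \left(- \frac{1}{600}\right) \left(-2\right) + 5\right)^{2} = \left(4 \left(- \frac{1}{120}\right) \left(-2\right) + 5\right)^{2} = \left(\left(- \frac{1}{30}\right) \left(-2\right) + 5\right)^{2} = \left(\frac{1}{15} + 5\right)^{2} = \left(\frac{76}{15}\right)^{2} = \frac{5776}{225}$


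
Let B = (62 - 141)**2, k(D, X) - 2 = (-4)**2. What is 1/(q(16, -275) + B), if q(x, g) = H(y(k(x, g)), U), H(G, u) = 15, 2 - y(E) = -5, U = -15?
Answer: 1/6256 ≈ 0.00015985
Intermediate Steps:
k(D, X) = 18 (k(D, X) = 2 + (-4)**2 = 2 + 16 = 18)
y(E) = 7 (y(E) = 2 - 1*(-5) = 2 + 5 = 7)
B = 6241 (B = (-79)**2 = 6241)
q(x, g) = 15
1/(q(16, -275) + B) = 1/(15 + 6241) = 1/6256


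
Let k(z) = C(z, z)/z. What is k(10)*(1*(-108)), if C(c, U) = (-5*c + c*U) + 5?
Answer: -594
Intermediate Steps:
C(c, U) = 5 - 5*c + U*c (C(c, U) = (-5*c + U*c) + 5 = 5 - 5*c + U*c)
k(z) = (5 + z² - 5*z)/z (k(z) = (5 - 5*z + z*z)/z = (5 - 5*z + z²)/z = (5 + z² - 5*z)/z)
k(10)*(1*(-108)) = (-5 + 10 + 5/10)*(1*(-108)) = (-5 + 10 + 5*(⅒))*(-108) = (-5 + 10 + ½)*(-108) = (11/2)*(-108) = -594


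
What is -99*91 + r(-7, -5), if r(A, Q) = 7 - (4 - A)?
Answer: -9013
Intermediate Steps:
r(A, Q) = 3 + A (r(A, Q) = 7 + (-4 + A) = 3 + A)
-99*91 + r(-7, -5) = -99*91 + (3 - 7) = -9009 - 4 = -9013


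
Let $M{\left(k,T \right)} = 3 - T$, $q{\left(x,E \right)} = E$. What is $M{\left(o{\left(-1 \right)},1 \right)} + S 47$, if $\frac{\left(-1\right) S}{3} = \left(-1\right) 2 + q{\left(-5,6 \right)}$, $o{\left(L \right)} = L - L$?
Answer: $-562$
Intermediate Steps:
$o{\left(L \right)} = 0$
$S = -12$ ($S = - 3 \left(\left(-1\right) 2 + 6\right) = - 3 \left(-2 + 6\right) = \left(-3\right) 4 = -12$)
$M{\left(o{\left(-1 \right)},1 \right)} + S 47 = \left(3 - 1\right) - 564 = 2 - 564 = -562$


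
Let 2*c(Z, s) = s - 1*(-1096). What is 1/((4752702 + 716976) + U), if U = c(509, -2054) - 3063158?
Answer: 1/2406041 ≈ 4.1562e-7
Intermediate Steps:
c(Z, s) = 548 + s/2 (c(Z, s) = (s - 1*(-1096))/2 = (s + 1096)/2 = (1096 + s)/2 = 548 + s/2)
U = -3063637 (U = (548 + (½)*(-2054)) - 3063158 = (548 - 1027) - 3063158 = -479 - 3063158 = -3063637)
1/((4752702 + 716976) + U) = 1/((4752702 + 716976) - 3063637) = 1/(5469678 - 3063637) = 1/2406041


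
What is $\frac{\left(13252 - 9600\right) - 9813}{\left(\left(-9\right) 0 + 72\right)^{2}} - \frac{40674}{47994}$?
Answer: $- \frac{84424175}{41466816} \approx -2.0359$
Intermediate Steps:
$\frac{\left(13252 - 9600\right) - 9813}{\left(\left(-9\right) 0 + 72\right)^{2}} - \frac{40674}{47994} = \frac{3652 - 9813}{\left(0 + 72\right)^{2}} - \frac{6779}{7999} = - \frac{6161}{72^{2}} - \frac{6779}{7999} = - \frac{6161}{5184} - \frac{6779}{7999} = - \frac{84424175}{41466816}$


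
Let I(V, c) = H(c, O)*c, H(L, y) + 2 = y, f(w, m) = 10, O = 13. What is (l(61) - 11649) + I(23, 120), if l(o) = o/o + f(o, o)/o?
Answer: -629998/61 ≈ -10328.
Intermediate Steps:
H(L, y) = -2 + y
l(o) = 1 + 10/o (l(o) = o/o + 10/o = 1 + 10/o)
I(V, c) = 11*c (I(V, c) = (-2 + 13)*c = 11*c)
(l(61) - 11649) + I(23, 120) = ((10 + 61)/61 - 11649) + 11*120 = ((1/61)*71 - 11649) + 1320 = (71/61 - 11649) + 1320 = -710518/61 + 1320 = -629998/61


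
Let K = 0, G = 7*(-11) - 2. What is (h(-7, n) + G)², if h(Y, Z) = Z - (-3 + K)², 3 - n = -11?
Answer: 5476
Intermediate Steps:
G = -79 (G = -77 - 2 = -79)
n = 14 (n = 3 - 1*(-11) = 3 + 11 = 14)
h(Y, Z) = -9 + Z (h(Y, Z) = Z - (-3 + 0)² = Z - 1*(-3)² = Z - 1*9 = Z - 9 = -9 + Z)
(h(-7, n) + G)² = ((-9 + 14) - 79)² = (5 - 79)² = (-74)² = 5476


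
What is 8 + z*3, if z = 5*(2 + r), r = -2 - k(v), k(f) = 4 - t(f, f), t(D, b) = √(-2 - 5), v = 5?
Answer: -52 + 15*I*√7 ≈ -52.0 + 39.686*I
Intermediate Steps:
t(D, b) = I*√7 (t(D, b) = √(-7) = I*√7)
k(f) = 4 - I*√7
r = -6 + I*√7 (r = -2 - (4 - I*√7) = -2 + (-4 + I*√7) = -6 + I*√7 ≈ -6.0 + 2.6458*I)
z = -20 + 5*I*√7 (z = 5*(2 + (-6 + I*√7)) = 5*(-4 + I*√7) = -20 + 5*I*√7 ≈ -20.0 + 13.229*I)
8 + z*3 = 8 + (-20 + 5*I*√7)*3 = 8 + (-60 + 15*I*√7) = -52 + 15*I*√7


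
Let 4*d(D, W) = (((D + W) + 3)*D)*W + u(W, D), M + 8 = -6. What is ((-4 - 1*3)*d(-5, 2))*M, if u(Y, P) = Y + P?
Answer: -147/2 ≈ -73.500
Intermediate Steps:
M = -14 (M = -8 - 6 = -14)
u(Y, P) = P + Y
d(D, W) = D/4 + W/4 + D*W*(3 + D + W)/4 (d(D, W) = ((((D + W) + 3)*D)*W + (D + W))/4 = (((3 + D + W)*D)*W + (D + W))/4 = ((D*(3 + D + W))*W + (D + W))/4 = (D*W*(3 + D + W) + (D + W))/4 = (D + W + D*W*(3 + D + W))/4 = D/4 + W/4 + D*W*(3 + D + W)/4)
((-4 - 1*3)*d(-5, 2))*M = ((-4 - 1*3)*((¼)*(-5) + (¼)*2 + (¼)*(-5)*2² + (¼)*2*(-5)² + (¾)*(-5)*2))*(-14) = ((-4 - 3)*(-5/4 + ½ + (¼)*(-5)*4 + (¼)*2*25 - 15/2))*(-14) = -7*(-5/4 + ½ - 5 + 25/2 - 15/2)*(-14) = -7*(-¾)*(-14) = (21/4)*(-14) = -147/2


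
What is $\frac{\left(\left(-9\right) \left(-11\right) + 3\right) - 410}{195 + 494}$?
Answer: $- \frac{308}{689} \approx -0.44702$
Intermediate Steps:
$\frac{\left(\left(-9\right) \left(-11\right) + 3\right) - 410}{195 + 494} = \frac{\left(99 + 3\right) - 410}{689} = \left(102 - 410\right) \frac{1}{689} = \left(-308\right) \frac{1}{689} = - \frac{308}{689}$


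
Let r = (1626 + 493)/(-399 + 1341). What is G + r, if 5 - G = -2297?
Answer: 2170603/942 ≈ 2304.3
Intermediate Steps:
r = 2119/942 ≈ 2.2495
G = 2302 (G = 5 - 1*(-2297) = 5 + 2297 = 2302)
G + r = 2302 + 2119/942 = 2170603/942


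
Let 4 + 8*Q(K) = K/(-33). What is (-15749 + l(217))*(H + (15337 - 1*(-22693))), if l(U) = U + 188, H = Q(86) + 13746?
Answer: -26216463028/33 ≈ -7.9444e+8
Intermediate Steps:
Q(K) = -1/2 - K/264 (Q(K) = -1/2 + (K/(-33))/8 = -1/2 + (K*(-1/33))/8 = -1/2 + (-K/33)/8 = -1/2 - K/264)
H = 1814363/132 (H = (-1/2 - 1/264*86) + 13746 = (-1/2 - 43/132) + 13746 = -109/132 + 13746 = 1814363/132 ≈ 13745.)
l(U) = 188 + U
(-15749 + l(217))*(H + (15337 - 1*(-22693))) = (-15749 + (188 + 217))*(1814363/132 + (15337 - 1*(-22693))) = (-15749 + 405)*(1814363/132 + (15337 + 22693)) = -15344*(1814363/132 + 38030) = -15344*6834323/132 = -26216463028/33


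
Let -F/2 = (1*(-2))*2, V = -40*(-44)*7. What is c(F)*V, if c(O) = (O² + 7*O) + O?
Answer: 1576960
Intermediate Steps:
V = 12320 (V = 1760*7 = 12320)
F = 8 (F = -2*1*(-2)*2 = -(-4)*2 = -2*(-4) = 8)
c(O) = O² + 8*O
c(F)*V = (8*(8 + 8))*12320 = (8*16)*12320 = 128*12320 = 1576960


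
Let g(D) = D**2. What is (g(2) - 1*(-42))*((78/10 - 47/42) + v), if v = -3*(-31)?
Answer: 481459/105 ≈ 4585.3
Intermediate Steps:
v = 93
(g(2) - 1*(-42))*((78/10 - 47/42) + v) = (2**2 - 1*(-42))*((78/10 - 47/42) + 93) = (4 + 42)*((78*(1/10) - 47*1/42) + 93) = 46*((39/5 - 47/42) + 93) = 46*(1403/210 + 93) = 46*(20933/210) = 481459/105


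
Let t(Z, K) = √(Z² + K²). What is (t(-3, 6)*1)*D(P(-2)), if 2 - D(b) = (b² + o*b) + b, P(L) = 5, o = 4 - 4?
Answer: -84*√5 ≈ -187.83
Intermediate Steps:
t(Z, K) = √(K² + Z²)
o = 0
D(b) = 2 - b - b² (D(b) = 2 - ((b² + 0*b) + b) = 2 - ((b² + 0) + b) = 2 - (b² + b) = 2 - (b + b²) = 2 + (-b - b²) = 2 - b - b²)
(t(-3, 6)*1)*D(P(-2)) = (√(6² + (-3)²)*1)*(2 - 1*5 - 1*5²) = (√(36 + 9)*1)*(2 - 5 - 1*25) = (√45*1)*(2 - 5 - 25) = ((3*√5)*1)*(-28) = (3*√5)*(-28) = -84*√5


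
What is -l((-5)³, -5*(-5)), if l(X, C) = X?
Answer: 125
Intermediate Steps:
-l((-5)³, -5*(-5)) = -1*(-5)³ = -1*(-125) = 125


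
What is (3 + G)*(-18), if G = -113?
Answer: 1980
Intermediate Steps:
(3 + G)*(-18) = (3 - 113)*(-18) = -110*(-18) = 1980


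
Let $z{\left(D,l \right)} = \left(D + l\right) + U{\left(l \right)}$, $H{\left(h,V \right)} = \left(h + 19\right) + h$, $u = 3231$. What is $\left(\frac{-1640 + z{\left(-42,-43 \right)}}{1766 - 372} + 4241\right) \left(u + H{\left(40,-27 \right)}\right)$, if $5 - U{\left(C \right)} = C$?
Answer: $\frac{9840611205}{697} \approx 1.4119 \cdot 10^{7}$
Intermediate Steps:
$U{\left(C \right)} = 5 - C$
$H{\left(h,V \right)} = 19 + 2 h$ ($H{\left(h,V \right)} = \left(19 + h\right) + h = 19 + 2 h$)
$z{\left(D,l \right)} = 5 + D$ ($z{\left(D,l \right)} = \left(D + l\right) - \left(-5 + l\right) = 5 + D$)
$\left(\frac{-1640 + z{\left(-42,-43 \right)}}{1766 - 372} + 4241\right) \left(u + H{\left(40,-27 \right)}\right) = \left(\frac{-1640 + \left(5 - 42\right)}{1766 - 372} + 4241\right) \left(3231 + \left(19 + 2 \cdot 40\right)\right) = \left(\frac{-1640 - 37}{1394} + 4241\right) \left(3231 + \left(19 + 80\right)\right) = \left(\left(-1677\right) \frac{1}{1394} + 4241\right) \left(3231 + 99\right) = \left(- \frac{1677}{1394} + 4241\right) 3330 = \frac{5910277}{1394} \cdot 3330 = \frac{9840611205}{697}$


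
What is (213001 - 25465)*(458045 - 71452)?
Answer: 72500104848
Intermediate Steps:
(213001 - 25465)*(458045 - 71452) = 187536*386593 = 72500104848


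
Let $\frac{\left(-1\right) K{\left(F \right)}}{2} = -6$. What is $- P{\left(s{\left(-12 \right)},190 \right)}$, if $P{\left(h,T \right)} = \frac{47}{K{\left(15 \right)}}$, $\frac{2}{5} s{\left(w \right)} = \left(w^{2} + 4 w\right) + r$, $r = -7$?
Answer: $- \frac{47}{12} \approx -3.9167$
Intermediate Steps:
$K{\left(F \right)} = 12$ ($K{\left(F \right)} = \left(-2\right) \left(-6\right) = 12$)
$s{\left(w \right)} = - \frac{35}{2} + 10 w + \frac{5 w^{2}}{2}$ ($s{\left(w \right)} = \frac{5 \left(\left(w^{2} + 4 w\right) - 7\right)}{2} = \frac{5 \left(-7 + w^{2} + 4 w\right)}{2} = - \frac{35}{2} + 10 w + \frac{5 w^{2}}{2}$)
$P{\left(h,T \right)} = \frac{47}{12}$
$- P{\left(s{\left(-12 \right)},190 \right)} = \left(-1\right) \frac{47}{12} = - \frac{47}{12}$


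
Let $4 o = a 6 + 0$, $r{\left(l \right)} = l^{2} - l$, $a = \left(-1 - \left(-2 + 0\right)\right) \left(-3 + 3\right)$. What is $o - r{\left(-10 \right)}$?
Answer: $-110$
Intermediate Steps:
$a = 0$ ($a = \left(-1 - -2\right) 0 = \left(-1 + 2\right) 0 = 1 \cdot 0 = 0$)
$o = 0$ ($o = \frac{0 \cdot 6 + 0}{4} = \frac{0 + 0}{4} = \frac{1}{4} \cdot 0 = 0$)
$o - r{\left(-10 \right)} = 0 - - 10 \left(-1 - 10\right) = 0 - \left(-10\right) \left(-11\right) = 0 - 110 = -110$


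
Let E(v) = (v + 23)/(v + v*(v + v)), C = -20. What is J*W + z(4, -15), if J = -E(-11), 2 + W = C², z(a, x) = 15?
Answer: -437/77 ≈ -5.6753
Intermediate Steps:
E(v) = (23 + v)/(v + 2*v²) (E(v) = (23 + v)/(v + v*(2*v)) = (23 + v)/(v + 2*v²))
W = 398 (W = -2 + (-20)² = -2 + 400 = 398)
J = -4/77 (J = -(23 - 11)/((-11)*(1 + 2*(-11))) = -(-1)*12/(11*(1 - 22)) = -(-1)*12/(11*(-21)) = -(-1)*(-1)*12/(11*21) = -1*4/77 = -4/77 ≈ -0.051948)
J*W + z(4, -15) = -4/77*398 + 15 = -1592/77 + 15 = -437/77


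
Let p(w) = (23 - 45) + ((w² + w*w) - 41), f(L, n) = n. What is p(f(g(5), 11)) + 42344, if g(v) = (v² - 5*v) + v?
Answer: 42523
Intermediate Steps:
g(v) = v² - 4*v
p(w) = -63 + 2*w² (p(w) = -22 + ((w² + w²) - 41) = -22 + (2*w² - 41) = -22 + (-41 + 2*w²) = -63 + 2*w²)
p(f(g(5), 11)) + 42344 = (-63 + 2*11²) + 42344 = (-63 + 2*121) + 42344 = (-63 + 242) + 42344 = 179 + 42344 = 42523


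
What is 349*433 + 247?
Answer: 151364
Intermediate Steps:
349*433 + 247 = 151117 + 247 = 151364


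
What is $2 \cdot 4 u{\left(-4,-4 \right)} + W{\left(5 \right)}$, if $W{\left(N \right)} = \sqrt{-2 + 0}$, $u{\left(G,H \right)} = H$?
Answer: $-32 + i \sqrt{2} \approx -32.0 + 1.4142 i$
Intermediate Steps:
$W{\left(N \right)} = i \sqrt{2}$ ($W{\left(N \right)} = \sqrt{-2} = i \sqrt{2}$)
$2 \cdot 4 u{\left(-4,-4 \right)} + W{\left(5 \right)} = 2 \cdot 4 \left(-4\right) + i \sqrt{2} = 8 \left(-4\right) + i \sqrt{2} = -32 + i \sqrt{2}$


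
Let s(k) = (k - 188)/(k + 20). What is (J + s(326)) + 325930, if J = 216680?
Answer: 93871599/173 ≈ 5.4261e+5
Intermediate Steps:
s(k) = (-188 + k)/(20 + k)
(J + s(326)) + 325930 = (216680 + (-188 + 326)/(20 + 326)) + 325930 = (216680 + 138/346) + 325930 = (216680 + (1/346)*138) + 325930 = (216680 + 69/173) + 325930 = 37485709/173 + 325930 = 93871599/173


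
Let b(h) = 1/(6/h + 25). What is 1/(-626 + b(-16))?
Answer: -197/123314 ≈ -0.0015975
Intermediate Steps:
b(h) = 1/(25 + 6/h)
1/(-626 + b(-16)) = 1/(-626 - 16/(6 + 25*(-16))) = 1/(-626 - 16/(6 - 400)) = 1/(-626 - 16/(-394)) = 1/(-626 - 16*(-1/394)) = 1/(-626 + 8/197) = 1/(-123314/197) = -197/123314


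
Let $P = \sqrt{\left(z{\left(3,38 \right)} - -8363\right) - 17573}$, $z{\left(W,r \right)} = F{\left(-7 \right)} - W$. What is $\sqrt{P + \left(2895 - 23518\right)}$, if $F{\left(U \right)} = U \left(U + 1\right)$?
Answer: $\sqrt{-20623 + 3 i \sqrt{1019}} \approx 0.3334 + 143.61 i$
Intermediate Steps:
$F{\left(U \right)} = U \left(1 + U\right)$
$z{\left(W,r \right)} = 42 - W$ ($z{\left(W,r \right)} = - 7 \left(1 - 7\right) - W = \left(-7\right) \left(-6\right) - W = 42 - W$)
$P = 3 i \sqrt{1019}$ ($P = \sqrt{\left(\left(42 - 3\right) - -8363\right) - 17573} = \sqrt{\left(\left(42 - 3\right) + 8363\right) - 17573} = \sqrt{\left(39 + 8363\right) - 17573} = \sqrt{8402 - 17573} = \sqrt{-9171} = 3 i \sqrt{1019} \approx 95.765 i$)
$\sqrt{P + \left(2895 - 23518\right)} = \sqrt{3 i \sqrt{1019} + \left(2895 - 23518\right)} = \sqrt{3 i \sqrt{1019} - 20623} = \sqrt{-20623 + 3 i \sqrt{1019}}$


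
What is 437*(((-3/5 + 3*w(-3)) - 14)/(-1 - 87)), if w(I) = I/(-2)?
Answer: 44137/880 ≈ 50.156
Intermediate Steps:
w(I) = -I/2 (w(I) = I*(-½) = -I/2)
437*(((-3/5 + 3*w(-3)) - 14)/(-1 - 87)) = 437*(((-3/5 + 3*(-½*(-3))) - 14)/(-1 - 87)) = 437*(((-3*⅕ + 3*(3/2)) - 14)/(-88)) = 437*(((-⅗ + 9/2) - 14)*(-1/88)) = 437*((39/10 - 14)*(-1/88)) = 437*(-101/10*(-1/88)) = 437*(101/880) = 44137/880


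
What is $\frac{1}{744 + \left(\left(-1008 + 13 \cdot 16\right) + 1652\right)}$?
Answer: $\frac{1}{1596} \approx 0.00062657$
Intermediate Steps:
$\frac{1}{744 + \left(\left(-1008 + 13 \cdot 16\right) + 1652\right)} = \frac{1}{744 + \left(\left(-1008 + 208\right) + 1652\right)} = \frac{1}{744 + \left(-800 + 1652\right)} = \frac{1}{744 + 852} = \frac{1}{1596}$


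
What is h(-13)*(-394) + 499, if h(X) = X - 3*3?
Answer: 9167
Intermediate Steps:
h(X) = -9 + X (h(X) = X - 9 = -9 + X)
h(-13)*(-394) + 499 = (-9 - 13)*(-394) + 499 = -22*(-394) + 499 = 8668 + 499 = 9167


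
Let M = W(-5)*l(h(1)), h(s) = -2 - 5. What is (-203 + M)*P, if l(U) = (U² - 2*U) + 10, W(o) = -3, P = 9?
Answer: -3798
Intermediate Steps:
h(s) = -7
l(U) = 10 + U² - 2*U
M = -219 (M = -3*(10 + (-7)² - 2*(-7)) = -3*(10 + 49 + 14) = -3*73 = -219)
(-203 + M)*P = (-203 - 219)*9 = -422*9 = -3798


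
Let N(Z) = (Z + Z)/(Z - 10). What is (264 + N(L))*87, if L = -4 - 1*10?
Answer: 46139/2 ≈ 23070.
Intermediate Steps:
L = -14 (L = -4 - 10 = -14)
N(Z) = 2*Z/(-10 + Z) (N(Z) = (2*Z)/(-10 + Z) = 2*Z/(-10 + Z))
(264 + N(L))*87 = (264 + 2*(-14)/(-10 - 14))*87 = (264 + 2*(-14)/(-24))*87 = (264 + 2*(-14)*(-1/24))*87 = (264 + 7/6)*87 = (1591/6)*87 = 46139/2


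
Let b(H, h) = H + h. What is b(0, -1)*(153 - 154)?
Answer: 1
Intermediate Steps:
b(0, -1)*(153 - 154) = (0 - 1)*(153 - 154) = -1*(-1) = 1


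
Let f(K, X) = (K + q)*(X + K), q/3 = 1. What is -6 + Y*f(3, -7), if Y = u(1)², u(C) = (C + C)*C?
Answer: -102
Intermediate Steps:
q = 3 (q = 3*1 = 3)
f(K, X) = (3 + K)*(K + X) (f(K, X) = (K + 3)*(X + K) = (3 + K)*(K + X))
u(C) = 2*C² (u(C) = (2*C)*C = 2*C²)
Y = 4 (Y = (2*1²)² = (2*1)² = 2² = 4)
-6 + Y*f(3, -7) = -6 + 4*(3² + 3*3 + 3*(-7) + 3*(-7)) = -6 + 4*(9 + 9 - 21 - 21) = -6 + 4*(-24) = -6 - 96 = -102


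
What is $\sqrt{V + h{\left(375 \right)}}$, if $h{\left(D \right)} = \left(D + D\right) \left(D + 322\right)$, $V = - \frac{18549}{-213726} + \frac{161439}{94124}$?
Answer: $\frac{\sqrt{1469090371371046378022715}}{1676395502} \approx 723.02$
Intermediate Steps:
$V = \frac{6041602965}{3352791004}$ ($V = \left(-18549\right) \left(- \frac{1}{213726}\right) + 161439 \cdot \frac{1}{94124} = \frac{6183}{71242} + \frac{161439}{94124} = \frac{6041602965}{3352791004} \approx 1.802$)
$h{\left(D \right)} = 2 D \left(322 + D\right)$
$\sqrt{V + h{\left(375 \right)}} = \sqrt{\frac{6041602965}{3352791004} + 2 \cdot 375 \left(322 + 375\right)} = \sqrt{\frac{6041602965}{3352791004} + 2 \cdot 375 \cdot 697} = \sqrt{\frac{6041602965}{3352791004} + 522750} = \sqrt{\frac{1752677538943965}{3352791004}} = \frac{\sqrt{1469090371371046378022715}}{1676395502}$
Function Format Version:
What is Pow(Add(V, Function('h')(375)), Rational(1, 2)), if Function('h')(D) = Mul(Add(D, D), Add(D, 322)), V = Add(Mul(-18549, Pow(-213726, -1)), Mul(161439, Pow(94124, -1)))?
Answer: Mul(Rational(1, 1676395502), Pow(1469090371371046378022715, Rational(1, 2))) ≈ 723.02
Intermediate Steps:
V = Rational(6041602965, 3352791004) (V = Add(Mul(-18549, Rational(-1, 213726)), Mul(161439, Rational(1, 94124))) = Add(Rational(6183, 71242), Rational(161439, 94124)) = Rational(6041602965, 3352791004) ≈ 1.8020)
Function('h')(D) = Mul(2, D, Add(322, D)) (Function('h')(D) = Mul(Mul(2, D), Add(322, D)) = Mul(2, D, Add(322, D)))
Pow(Add(V, Function('h')(375)), Rational(1, 2)) = Pow(Add(Rational(6041602965, 3352791004), Mul(2, 375, Add(322, 375))), Rational(1, 2)) = Pow(Add(Rational(6041602965, 3352791004), Mul(2, 375, 697)), Rational(1, 2)) = Pow(Add(Rational(6041602965, 3352791004), 522750), Rational(1, 2)) = Pow(Rational(1752677538943965, 3352791004), Rational(1, 2)) = Mul(Rational(1, 1676395502), Pow(1469090371371046378022715, Rational(1, 2)))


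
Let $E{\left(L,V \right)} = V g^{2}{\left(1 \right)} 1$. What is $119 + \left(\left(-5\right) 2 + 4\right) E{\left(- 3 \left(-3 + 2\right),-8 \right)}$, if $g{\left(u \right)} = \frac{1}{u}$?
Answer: $167$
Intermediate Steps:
$E{\left(L,V \right)} = V$ ($E{\left(L,V \right)} = V \left(1^{-1}\right)^{2} \cdot 1 = V 1^{2} \cdot 1 = V 1 \cdot 1 = V 1 = V$)
$119 + \left(\left(-5\right) 2 + 4\right) E{\left(- 3 \left(-3 + 2\right),-8 \right)} = 119 + \left(\left(-5\right) 2 + 4\right) \left(-8\right) = 119 + \left(-10 + 4\right) \left(-8\right) = 119 - -48 = 119 + 48 = 167$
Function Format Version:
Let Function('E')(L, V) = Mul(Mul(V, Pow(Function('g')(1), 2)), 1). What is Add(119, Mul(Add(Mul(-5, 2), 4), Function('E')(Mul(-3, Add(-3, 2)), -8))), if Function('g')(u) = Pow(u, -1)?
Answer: 167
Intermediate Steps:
Function('E')(L, V) = V (Function('E')(L, V) = Mul(Mul(V, Pow(Pow(1, -1), 2)), 1) = Mul(Mul(V, Pow(1, 2)), 1) = Mul(Mul(V, 1), 1) = Mul(V, 1) = V)
Add(119, Mul(Add(Mul(-5, 2), 4), Function('E')(Mul(-3, Add(-3, 2)), -8))) = Add(119, Mul(Add(Mul(-5, 2), 4), -8)) = Add(119, Mul(Add(-10, 4), -8)) = Add(119, Mul(-6, -8)) = Add(119, 48) = 167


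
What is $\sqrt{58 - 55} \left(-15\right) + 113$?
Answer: $113 - 15 \sqrt{3} \approx 87.019$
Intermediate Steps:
$\sqrt{58 - 55} \left(-15\right) + 113 = \sqrt{3} \left(-15\right) + 113 = - 15 \sqrt{3} + 113 = 113 - 15 \sqrt{3}$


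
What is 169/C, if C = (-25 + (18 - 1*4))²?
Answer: 169/121 ≈ 1.3967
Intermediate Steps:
C = 121 (C = (-25 + (18 - 4))² = (-25 + 14)² = (-11)² = 121)
169/C = 169/121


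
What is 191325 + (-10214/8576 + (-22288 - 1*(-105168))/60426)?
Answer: 24786816937729/129553344 ≈ 1.9133e+5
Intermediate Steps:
191325 + (-10214/8576 + (-22288 - 1*(-105168))/60426) = 191325 + (-10214*1/8576 + (-22288 + 105168)*(1/60426)) = 191325 + (-5107/4288 + 82880*(1/60426)) = 191325 + (-5107/4288 + 41440/30213) = 191325 + 23396929/129553344 = 24786816937729/129553344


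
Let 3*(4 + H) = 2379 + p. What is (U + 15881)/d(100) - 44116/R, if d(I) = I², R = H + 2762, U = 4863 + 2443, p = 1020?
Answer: -350939383/38910000 ≈ -9.0193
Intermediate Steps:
U = 7306
H = 1129 (H = -4 + (2379 + 1020)/3 = -4 + (⅓)*3399 = -4 + 1133 = 1129)
R = 3891 (R = 1129 + 2762 = 3891)
(U + 15881)/d(100) - 44116/R = (7306 + 15881)/(100²) - 44116/3891 = 23187/10000 - 44116*1/3891 = 23187*(1/10000) - 44116/3891 = 23187/10000 - 44116/3891 = -350939383/38910000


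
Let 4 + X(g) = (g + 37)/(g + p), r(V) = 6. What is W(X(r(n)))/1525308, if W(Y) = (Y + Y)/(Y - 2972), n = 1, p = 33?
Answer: 113/88483879734 ≈ 1.2771e-9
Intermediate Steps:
X(g) = -4 + (37 + g)/(33 + g) (X(g) = -4 + (g + 37)/(g + 33) = -4 + (37 + g)/(33 + g))
W(Y) = 2*Y/(-2972 + Y) (W(Y) = (2*Y)/(-2972 + Y) = 2*Y/(-2972 + Y))
W(X(r(n)))/1525308 = (2*((-95 - 3*6)/(33 + 6))/(-2972 + (-95 - 3*6)/(33 + 6)))/1525308 = (2*((-95 - 18)/39)/(-2972 + (-95 - 18)/39))*(1/1525308) = (2*((1/39)*(-113))/(-2972 + (1/39)*(-113)))*(1/1525308) = (2*(-113/39)/(-2972 - 113/39))*(1/1525308) = (2*(-113/39)/(-116021/39))*(1/1525308) = (2*(-113/39)*(-39/116021))*(1/1525308) = (226/116021)*(1/1525308) = 113/88483879734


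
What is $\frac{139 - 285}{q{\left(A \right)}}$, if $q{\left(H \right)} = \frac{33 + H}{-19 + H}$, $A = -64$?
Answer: $- \frac{12118}{31} \approx -390.9$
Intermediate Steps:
$q{\left(H \right)} = \frac{33 + H}{-19 + H}$
$\frac{139 - 285}{q{\left(A \right)}} = \frac{139 - 285}{\frac{1}{-19 - 64} \left(33 - 64\right)} = \frac{1}{\frac{1}{-83} \left(-31\right)} \left(-146\right) = \frac{1}{\left(- \frac{1}{83}\right) \left(-31\right)} \left(-146\right) = \frac{1}{\frac{31}{83}} \left(-146\right) = \frac{83}{31} \left(-146\right) = - \frac{12118}{31}$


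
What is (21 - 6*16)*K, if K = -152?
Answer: 11400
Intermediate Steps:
(21 - 6*16)*K = (21 - 6*16)*(-152) = (21 - 96)*(-152) = -75*(-152) = 11400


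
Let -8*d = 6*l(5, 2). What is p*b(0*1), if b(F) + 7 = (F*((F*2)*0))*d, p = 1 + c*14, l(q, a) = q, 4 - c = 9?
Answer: 483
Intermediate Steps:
c = -5 (c = 4 - 1*9 = 4 - 9 = -5)
d = -15/4 (d = -3*5/4 = -⅛*30 = -15/4 ≈ -3.7500)
p = -69 (p = 1 - 5*14 = 1 - 70 = -69)
b(F) = -7 (b(F) = -7 + (F*((F*2)*0))*(-15/4) = -7 + (F*((2*F)*0))*(-15/4) = -7 + (F*0)*(-15/4) = -7 + 0*(-15/4) = -7 + 0 = -7)
p*b(0*1) = -69*(-7) = 483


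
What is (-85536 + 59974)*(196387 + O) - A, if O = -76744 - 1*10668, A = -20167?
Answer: -2785598783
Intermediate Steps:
O = -87412 (O = -76744 - 10668 = -87412)
(-85536 + 59974)*(196387 + O) - A = (-85536 + 59974)*(196387 - 87412) - 1*(-20167) = -25562*108975 + 20167 = -2785618950 + 20167 = -2785598783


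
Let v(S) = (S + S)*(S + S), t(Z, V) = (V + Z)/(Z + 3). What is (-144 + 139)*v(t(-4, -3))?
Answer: -980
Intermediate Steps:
t(Z, V) = (V + Z)/(3 + Z)
v(S) = 4*S² (v(S) = (2*S)*(2*S) = 4*S²)
(-144 + 139)*v(t(-4, -3)) = (-144 + 139)*(4*((-3 - 4)/(3 - 4))²) = -20*(-7/(-1))² = -20*(-1*(-7))² = -20*7² = -20*49 = -5*196 = -980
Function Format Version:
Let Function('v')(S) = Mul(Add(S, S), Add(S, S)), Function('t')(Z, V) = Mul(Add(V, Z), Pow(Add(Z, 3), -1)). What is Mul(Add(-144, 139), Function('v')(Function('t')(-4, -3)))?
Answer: -980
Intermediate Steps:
Function('t')(Z, V) = Mul(Pow(Add(3, Z), -1), Add(V, Z)) (Function('t')(Z, V) = Mul(Add(V, Z), Pow(Add(3, Z), -1)) = Mul(Pow(Add(3, Z), -1), Add(V, Z)))
Function('v')(S) = Mul(4, Pow(S, 2)) (Function('v')(S) = Mul(Mul(2, S), Mul(2, S)) = Mul(4, Pow(S, 2)))
Mul(Add(-144, 139), Function('v')(Function('t')(-4, -3))) = Mul(Add(-144, 139), Mul(4, Pow(Mul(Pow(Add(3, -4), -1), Add(-3, -4)), 2))) = Mul(-5, Mul(4, Pow(Mul(Pow(-1, -1), -7), 2))) = Mul(-5, Mul(4, Pow(Mul(-1, -7), 2))) = Mul(-5, Mul(4, Pow(7, 2))) = Mul(-5, Mul(4, 49)) = Mul(-5, 196) = -980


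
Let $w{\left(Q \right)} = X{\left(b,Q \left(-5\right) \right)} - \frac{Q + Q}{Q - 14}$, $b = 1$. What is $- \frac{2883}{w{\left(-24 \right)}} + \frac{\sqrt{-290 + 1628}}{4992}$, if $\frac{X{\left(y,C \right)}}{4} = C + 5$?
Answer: $- \frac{54777}{9476} + \frac{\sqrt{1338}}{4992} \approx -5.7733$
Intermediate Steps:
$X{\left(y,C \right)} = 20 + 4 C$ ($X{\left(y,C \right)} = 4 \left(C + 5\right) = 4 \left(5 + C\right) = 20 + 4 C$)
$w{\left(Q \right)} = 20 - 20 Q - \frac{2 Q}{-14 + Q}$ ($w{\left(Q \right)} = \left(20 + 4 Q \left(-5\right)\right) - \frac{Q + Q}{Q - 14} = \left(20 + 4 \left(- 5 Q\right)\right) - \frac{2 Q}{-14 + Q} = \left(20 - 20 Q\right) - \frac{2 Q}{-14 + Q} = 20 - 20 Q - \frac{2 Q}{-14 + Q}$)
$- \frac{2883}{w{\left(-24 \right)}} + \frac{\sqrt{-290 + 1628}}{4992} = - \frac{2883}{2 \frac{1}{-14 - 24} \left(-140 - 10 \left(-24\right)^{2} + 149 \left(-24\right)\right)} + \frac{\sqrt{-290 + 1628}}{4992} = - \frac{2883}{2 \frac{1}{-38} \left(-140 - 5760 - 3576\right)} + \sqrt{1338} \cdot \frac{1}{4992} = - \frac{2883}{2 \left(- \frac{1}{38}\right) \left(-140 - 5760 - 3576\right)} + \frac{\sqrt{1338}}{4992} = - \frac{2883}{2 \left(- \frac{1}{38}\right) \left(-9476\right)} + \frac{\sqrt{1338}}{4992} = - \frac{2883}{\frac{9476}{19}} + \frac{\sqrt{1338}}{4992} = \left(-2883\right) \frac{19}{9476} + \frac{\sqrt{1338}}{4992} = - \frac{54777}{9476} + \frac{\sqrt{1338}}{4992}$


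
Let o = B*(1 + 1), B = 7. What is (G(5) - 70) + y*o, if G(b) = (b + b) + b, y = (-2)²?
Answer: 1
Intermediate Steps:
y = 4
G(b) = 3*b (G(b) = 2*b + b = 3*b)
o = 14 (o = 7*(1 + 1) = 7*2 = 14)
(G(5) - 70) + y*o = (3*5 - 70) + 4*14 = (15 - 70) + 56 = -55 + 56 = 1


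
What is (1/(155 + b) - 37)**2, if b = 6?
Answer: 35473936/25921 ≈ 1368.5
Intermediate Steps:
(1/(155 + b) - 37)**2 = (1/(155 + 6) - 37)**2 = (1/161 - 37)**2 = (-5956/161)**2 = 35473936/25921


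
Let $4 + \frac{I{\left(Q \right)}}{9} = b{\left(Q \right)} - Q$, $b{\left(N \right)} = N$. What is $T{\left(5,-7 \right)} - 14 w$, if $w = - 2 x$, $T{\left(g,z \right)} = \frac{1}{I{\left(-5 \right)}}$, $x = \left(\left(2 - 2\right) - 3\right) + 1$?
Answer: $- \frac{2017}{36} \approx -56.028$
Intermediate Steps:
$x = -2$ ($x = \left(0 - 3\right) + 1 = -3 + 1 = -2$)
$I{\left(Q \right)} = -36$ ($I{\left(Q \right)} = -36 + 9 \left(Q - Q\right) = -36 + 9 \cdot 0 = -36 + 0 = -36$)
$T{\left(g,z \right)} = - \frac{1}{36}$ ($T{\left(g,z \right)} = \frac{1}{-36} = - \frac{1}{36}$)
$w = 4$ ($w = \left(-2\right) \left(-2\right) = 4$)
$T{\left(5,-7 \right)} - 14 w = - \frac{1}{36} - 56 = - \frac{2017}{36}$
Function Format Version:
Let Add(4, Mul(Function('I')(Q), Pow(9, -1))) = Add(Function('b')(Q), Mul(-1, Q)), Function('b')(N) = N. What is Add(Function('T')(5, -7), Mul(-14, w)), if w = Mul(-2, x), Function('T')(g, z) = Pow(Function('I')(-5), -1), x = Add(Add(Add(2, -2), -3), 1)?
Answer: Rational(-2017, 36) ≈ -56.028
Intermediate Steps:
x = -2 (x = Add(Add(0, -3), 1) = Add(-3, 1) = -2)
Function('I')(Q) = -36 (Function('I')(Q) = Add(-36, Mul(9, Add(Q, Mul(-1, Q)))) = Add(-36, Mul(9, 0)) = Add(-36, 0) = -36)
Function('T')(g, z) = Rational(-1, 36) (Function('T')(g, z) = Pow(-36, -1) = Rational(-1, 36))
w = 4 (w = Mul(-2, -2) = 4)
Add(Function('T')(5, -7), Mul(-14, w)) = Add(Rational(-1, 36), Mul(-14, 4)) = Add(Rational(-1, 36), -56) = Rational(-2017, 36)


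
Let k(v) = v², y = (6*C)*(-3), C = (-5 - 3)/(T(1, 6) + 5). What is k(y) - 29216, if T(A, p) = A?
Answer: -28640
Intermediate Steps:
C = -4/3 (C = (-5 - 3)/(1 + 5) = -8/6 = -8*⅙ = -4/3 ≈ -1.3333)
y = 24 (y = (6*(-4/3))*(-3) = -8*(-3) = 24)
k(y) - 29216 = 24² - 29216 = 576 - 29216 = -28640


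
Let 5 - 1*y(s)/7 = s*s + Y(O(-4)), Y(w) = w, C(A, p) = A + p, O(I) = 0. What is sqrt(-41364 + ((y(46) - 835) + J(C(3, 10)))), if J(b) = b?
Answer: I*sqrt(56963) ≈ 238.67*I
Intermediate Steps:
y(s) = 35 - 7*s**2 (y(s) = 35 - 7*(s*s + 0) = 35 - 7*(s**2 + 0) = 35 - 7*s**2)
sqrt(-41364 + ((y(46) - 835) + J(C(3, 10)))) = sqrt(-41364 + (((35 - 7*46**2) - 835) + (3 + 10))) = sqrt(-41364 + (((35 - 7*2116) - 835) + 13)) = sqrt(-41364 + (((35 - 14812) - 835) + 13)) = sqrt(-41364 + ((-14777 - 835) + 13)) = sqrt(-41364 + (-15612 + 13)) = sqrt(-41364 - 15599) = sqrt(-56963) = I*sqrt(56963)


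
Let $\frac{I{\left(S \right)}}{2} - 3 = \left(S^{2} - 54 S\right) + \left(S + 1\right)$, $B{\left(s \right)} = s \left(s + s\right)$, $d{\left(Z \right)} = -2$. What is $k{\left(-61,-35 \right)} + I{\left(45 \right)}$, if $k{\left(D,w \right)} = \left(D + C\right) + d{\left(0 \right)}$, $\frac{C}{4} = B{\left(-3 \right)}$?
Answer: $-703$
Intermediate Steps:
$B{\left(s \right)} = 2 s^{2}$ ($B{\left(s \right)} = s 2 s = 2 s^{2}$)
$C = 72$ ($C = 4 \cdot 2 \left(-3\right)^{2} = 4 \cdot 2 \cdot 9 = 4 \cdot 18 = 72$)
$I{\left(S \right)} = 8 - 106 S + 2 S^{2}$ ($I{\left(S \right)} = 6 + 2 \left(\left(S^{2} - 54 S\right) + \left(S + 1\right)\right) = 6 + 2 \left(\left(S^{2} - 54 S\right) + \left(1 + S\right)\right) = 6 + 2 \left(1 + S^{2} - 53 S\right) = 6 + \left(2 - 106 S + 2 S^{2}\right) = 8 - 106 S + 2 S^{2}$)
$k{\left(D,w \right)} = 70 + D$ ($k{\left(D,w \right)} = \left(D + 72\right) - 2 = \left(72 + D\right) - 2 = 70 + D$)
$k{\left(-61,-35 \right)} + I{\left(45 \right)} = \left(70 - 61\right) + \left(8 - 4770 + 2 \cdot 45^{2}\right) = 9 + \left(8 - 4770 + 2 \cdot 2025\right) = 9 + \left(8 - 4770 + 4050\right) = 9 - 712 = -703$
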